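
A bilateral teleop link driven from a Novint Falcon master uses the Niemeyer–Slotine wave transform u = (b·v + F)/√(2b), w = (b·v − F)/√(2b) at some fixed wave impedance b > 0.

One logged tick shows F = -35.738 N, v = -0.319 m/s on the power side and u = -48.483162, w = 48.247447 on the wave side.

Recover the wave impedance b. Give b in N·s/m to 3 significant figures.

b = 0.273 N·s/m

u + w = -0.235715;  u + w = √(2b)·v, so √(2b) = -0.235715/(-0.319) = 0.738918.
b = (√(2b))²/2 = 0.546001/2 = 0.273000.
(Check via u − w = 2F/√(2b): u − w = -96.730609, 2F/√(2b) = -96.730560.)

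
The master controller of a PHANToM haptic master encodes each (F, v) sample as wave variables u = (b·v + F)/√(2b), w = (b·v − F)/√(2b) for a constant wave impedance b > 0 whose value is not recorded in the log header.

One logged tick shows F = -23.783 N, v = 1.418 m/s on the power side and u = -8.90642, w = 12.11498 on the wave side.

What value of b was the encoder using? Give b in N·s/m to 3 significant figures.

b = 2.56 N·s/m

u + w = 3.2086;  u + w = √(2b)·v, so √(2b) = 3.2086/1.418 = 2.2627.
b = (√(2b))²/2 = 5.1200/2 = 2.5600.
(Check via u − w = 2F/√(2b): u − w = -21.0214, 2F/√(2b) = -21.0215.)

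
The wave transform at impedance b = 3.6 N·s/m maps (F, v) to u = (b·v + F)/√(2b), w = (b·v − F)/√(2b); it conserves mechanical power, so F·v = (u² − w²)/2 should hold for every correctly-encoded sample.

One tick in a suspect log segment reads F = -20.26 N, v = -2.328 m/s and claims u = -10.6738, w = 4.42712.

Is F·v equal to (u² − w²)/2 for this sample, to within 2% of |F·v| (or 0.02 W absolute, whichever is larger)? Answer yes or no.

yes

F·v = (-20.26)×(-2.328) = 47.1653 W.
(u² − w²)/2 = (113.9300 − 19.5994)/2 = 47.1653 W.
|Δ| = 0.0000;  2% of max(1, |F·v|) = 0.9433.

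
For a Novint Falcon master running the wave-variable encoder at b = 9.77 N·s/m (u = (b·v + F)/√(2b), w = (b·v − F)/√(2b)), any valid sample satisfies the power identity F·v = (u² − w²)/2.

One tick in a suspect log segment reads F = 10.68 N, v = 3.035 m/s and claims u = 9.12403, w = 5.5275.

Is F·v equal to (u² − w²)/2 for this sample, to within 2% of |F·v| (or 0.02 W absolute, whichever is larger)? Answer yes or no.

no

F·v = 10.68×3.035 = 32.41380 W.
(u² − w²)/2 = (83.24792 − 30.55326)/2 = 26.34733 W.
|Δ| = 6.06647;  2% of max(1, |F·v|) = 0.64828.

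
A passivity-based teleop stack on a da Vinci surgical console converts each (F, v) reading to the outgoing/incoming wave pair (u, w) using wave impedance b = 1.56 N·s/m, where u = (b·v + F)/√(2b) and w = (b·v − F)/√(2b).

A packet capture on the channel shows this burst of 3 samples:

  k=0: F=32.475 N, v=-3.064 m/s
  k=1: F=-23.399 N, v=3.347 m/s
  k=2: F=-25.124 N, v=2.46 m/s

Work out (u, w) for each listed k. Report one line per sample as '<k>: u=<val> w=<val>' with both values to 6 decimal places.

0: u=15.679297 w=-21.091400
1: u=-10.291085 w=16.203066
2: u=-12.051051 w=16.396277

k=0: b·v=1.56×(-3.064)=-4.779840; √(2b)=1.766352; u=(-4.779840+32.475)/1.766352=15.679297, w=(-4.779840−32.475)/1.766352=-21.091400
k=1: b·v=1.56×3.347=5.221320; √(2b)=1.766352; u=(5.221320+(-23.399))/1.766352=-10.291085, w=(5.221320−(-23.399))/1.766352=16.203066
k=2: b·v=1.56×2.46=3.837600; √(2b)=1.766352; u=(3.837600+(-25.124))/1.766352=-12.051051, w=(3.837600−(-25.124))/1.766352=16.396277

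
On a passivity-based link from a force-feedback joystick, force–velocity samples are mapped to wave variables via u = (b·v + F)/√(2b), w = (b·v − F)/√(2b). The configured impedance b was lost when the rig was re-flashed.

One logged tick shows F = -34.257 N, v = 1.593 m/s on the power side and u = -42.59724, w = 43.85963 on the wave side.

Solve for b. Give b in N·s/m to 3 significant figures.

u + w = 1.2624;  u + w = √(2b)·v, so √(2b) = 1.2624/1.593 = 0.7925.
b = (√(2b))²/2 = 0.6280/2 = 0.3140.
(Check via u − w = 2F/√(2b): u − w = -86.4569, 2F/√(2b) = -86.4573.)

b = 0.314 N·s/m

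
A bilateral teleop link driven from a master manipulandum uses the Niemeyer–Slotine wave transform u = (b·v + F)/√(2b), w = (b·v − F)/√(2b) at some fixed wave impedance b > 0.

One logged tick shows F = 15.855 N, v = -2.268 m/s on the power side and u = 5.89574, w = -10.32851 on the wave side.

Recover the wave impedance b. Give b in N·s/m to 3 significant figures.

u + w = -4.43277;  u + w = √(2b)·v, so √(2b) = -4.43277/(-2.268) = 1.95448.
b = (√(2b))²/2 = 3.82001/2 = 1.91000.
(Check via u − w = 2F/√(2b): u − w = 16.22425, 2F/√(2b) = 16.22423.)

b = 1.91 N·s/m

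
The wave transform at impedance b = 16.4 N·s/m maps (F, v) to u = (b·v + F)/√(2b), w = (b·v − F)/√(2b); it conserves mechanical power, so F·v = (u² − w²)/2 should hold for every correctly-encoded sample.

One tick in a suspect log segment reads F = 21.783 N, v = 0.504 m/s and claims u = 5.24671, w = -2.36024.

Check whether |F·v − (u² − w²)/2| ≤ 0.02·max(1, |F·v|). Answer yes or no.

yes

F·v = 21.783×0.504 = 10.9786 W.
(u² − w²)/2 = (27.5280 − 5.5707)/2 = 10.9786 W.
|Δ| = 0.0000;  2% of max(1, |F·v|) = 0.2196.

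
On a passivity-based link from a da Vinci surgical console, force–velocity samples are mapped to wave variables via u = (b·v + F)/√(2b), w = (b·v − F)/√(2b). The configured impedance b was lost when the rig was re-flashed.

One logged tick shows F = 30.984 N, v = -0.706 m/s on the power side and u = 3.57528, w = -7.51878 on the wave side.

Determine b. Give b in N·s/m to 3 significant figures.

b = 15.6 N·s/m

u + w = -3.94350;  u + w = √(2b)·v, so √(2b) = -3.94350/(-0.706) = 5.58569.
b = (√(2b))²/2 = 31.19998/2 = 15.59999.
(Check via u − w = 2F/√(2b): u − w = 11.09406, 2F/√(2b) = 11.09406.)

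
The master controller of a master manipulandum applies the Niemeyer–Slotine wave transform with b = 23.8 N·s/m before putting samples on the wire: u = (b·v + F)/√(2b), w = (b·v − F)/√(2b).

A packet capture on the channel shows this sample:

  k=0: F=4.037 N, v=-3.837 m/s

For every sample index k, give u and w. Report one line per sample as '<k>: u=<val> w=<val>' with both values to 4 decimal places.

k=0: b·v=23.8×(-3.837)=-91.3206; √(2b)=6.8993; u=(-91.3206+4.037)/6.8993=-12.6511, w=(-91.3206−4.037)/6.8993=-13.8214

0: u=-12.6511 w=-13.8214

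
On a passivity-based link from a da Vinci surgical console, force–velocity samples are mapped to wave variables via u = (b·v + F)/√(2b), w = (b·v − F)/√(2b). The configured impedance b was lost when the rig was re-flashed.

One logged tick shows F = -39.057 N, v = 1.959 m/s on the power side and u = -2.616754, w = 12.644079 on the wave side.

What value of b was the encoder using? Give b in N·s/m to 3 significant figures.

b = 13.1 N·s/m

u + w = 10.027325;  u + w = √(2b)·v, so √(2b) = 10.027325/1.959 = 5.118594.
b = (√(2b))²/2 = 26.200001/2 = 13.100001.
(Check via u − w = 2F/√(2b): u − w = -15.260833, 2F/√(2b) = -15.260832.)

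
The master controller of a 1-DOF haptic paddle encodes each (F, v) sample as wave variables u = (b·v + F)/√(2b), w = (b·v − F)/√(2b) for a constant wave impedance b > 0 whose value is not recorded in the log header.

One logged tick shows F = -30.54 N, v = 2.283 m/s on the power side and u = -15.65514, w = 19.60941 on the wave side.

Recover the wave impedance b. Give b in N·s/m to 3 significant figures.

b = 1.5 N·s/m

u + w = 3.95427;  u + w = √(2b)·v, so √(2b) = 3.95427/2.283 = 1.73205.
b = (√(2b))²/2 = 3.00000/2 = 1.50000.
(Check via u − w = 2F/√(2b): u − w = -35.26455, 2F/√(2b) = -35.26457.)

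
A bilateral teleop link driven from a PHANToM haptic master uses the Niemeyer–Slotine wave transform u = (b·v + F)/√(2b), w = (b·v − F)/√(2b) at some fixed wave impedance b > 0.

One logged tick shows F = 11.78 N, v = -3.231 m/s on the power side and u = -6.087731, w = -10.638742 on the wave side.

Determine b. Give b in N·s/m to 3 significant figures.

b = 13.4 N·s/m

u + w = -16.726473;  u + w = √(2b)·v, so √(2b) = -16.726473/(-3.231) = 5.176872.
b = (√(2b))²/2 = 26.800002/2 = 13.400001.
(Check via u − w = 2F/√(2b): u − w = 4.551011, 2F/√(2b) = 4.551011.)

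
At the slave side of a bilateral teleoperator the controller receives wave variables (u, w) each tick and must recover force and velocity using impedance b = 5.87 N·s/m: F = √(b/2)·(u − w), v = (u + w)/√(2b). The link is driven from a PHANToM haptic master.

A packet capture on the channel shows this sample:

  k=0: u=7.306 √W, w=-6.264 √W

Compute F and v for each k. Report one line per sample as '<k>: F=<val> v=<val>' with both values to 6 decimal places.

0: F=23.247909 v=0.304112

k=0: u−w=13.570000, u+w=1.042000; √(b/2)=1.713184, √(2b)=3.426368; F=1.713184×13.57=23.247909, v=1.042000/3.426368=0.304112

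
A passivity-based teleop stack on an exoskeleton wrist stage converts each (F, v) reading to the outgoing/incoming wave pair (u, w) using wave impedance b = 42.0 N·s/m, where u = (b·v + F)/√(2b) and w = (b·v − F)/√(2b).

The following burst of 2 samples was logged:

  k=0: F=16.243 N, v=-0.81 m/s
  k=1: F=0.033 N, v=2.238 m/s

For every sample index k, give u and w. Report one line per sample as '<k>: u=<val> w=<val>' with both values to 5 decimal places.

k=0: b·v=42.0×(-0.81)=-34.02000; √(2b)=9.16515; u=(-34.02000+16.243)/9.16515=-1.93963, w=(-34.02000−16.243)/9.16515=-5.48414
k=1: b·v=42.0×2.238=93.99600; √(2b)=9.16515; u=(93.99600+0.033)/9.16515=10.25941, w=(93.99600−0.033)/9.16515=10.25220

0: u=-1.93963 w=-5.48414
1: u=10.25941 w=10.25220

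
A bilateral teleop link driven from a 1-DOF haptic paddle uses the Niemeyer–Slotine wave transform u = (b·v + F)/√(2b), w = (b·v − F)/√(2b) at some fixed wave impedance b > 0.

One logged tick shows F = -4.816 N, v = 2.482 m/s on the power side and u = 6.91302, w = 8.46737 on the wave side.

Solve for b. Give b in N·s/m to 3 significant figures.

b = 19.2 N·s/m

u + w = 15.3804;  u + w = √(2b)·v, so √(2b) = 15.3804/2.482 = 6.1968.
b = (√(2b))²/2 = 38.4000/2 = 19.2000.
(Check via u − w = 2F/√(2b): u − w = -1.5544, 2F/√(2b) = -1.5544.)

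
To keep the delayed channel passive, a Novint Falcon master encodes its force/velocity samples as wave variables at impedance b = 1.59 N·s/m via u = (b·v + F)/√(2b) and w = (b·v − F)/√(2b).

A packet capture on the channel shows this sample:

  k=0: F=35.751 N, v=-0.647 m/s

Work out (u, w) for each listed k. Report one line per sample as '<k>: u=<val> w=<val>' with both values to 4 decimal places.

0: u=19.4713 w=-20.6250

k=0: b·v=1.59×(-0.647)=-1.0287; √(2b)=1.7833; u=(-1.0287+35.751)/1.7833=19.4713, w=(-1.0287−35.751)/1.7833=-20.6250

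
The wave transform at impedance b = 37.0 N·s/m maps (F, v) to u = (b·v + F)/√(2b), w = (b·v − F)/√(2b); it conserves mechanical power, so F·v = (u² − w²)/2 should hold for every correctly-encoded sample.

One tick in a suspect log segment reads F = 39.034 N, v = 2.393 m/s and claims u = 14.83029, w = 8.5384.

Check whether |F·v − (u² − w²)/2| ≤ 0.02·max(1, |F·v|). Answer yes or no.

no

F·v = 39.034×2.393 = 93.4084 W.
(u² − w²)/2 = (219.9375 − 72.9043)/2 = 73.5166 W.
|Δ| = 19.8917;  2% of max(1, |F·v|) = 1.8682.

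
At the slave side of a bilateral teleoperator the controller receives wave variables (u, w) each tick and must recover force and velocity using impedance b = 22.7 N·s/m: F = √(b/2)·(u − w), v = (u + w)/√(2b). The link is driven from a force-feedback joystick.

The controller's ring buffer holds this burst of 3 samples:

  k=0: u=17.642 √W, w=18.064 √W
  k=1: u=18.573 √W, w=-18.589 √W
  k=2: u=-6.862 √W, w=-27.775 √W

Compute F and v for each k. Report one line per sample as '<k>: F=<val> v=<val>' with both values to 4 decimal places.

k=0: u−w=-0.4220, u+w=35.7060; √(b/2)=3.3690, √(2b)=6.7380; F=3.3690×(-0.422)=-1.4217, v=35.7060/6.7380=5.2992
k=1: u−w=37.1620, u+w=-0.0160; √(b/2)=3.3690, √(2b)=6.7380; F=3.3690×37.162=125.1979, v=-0.0160/6.7380=-0.0024
k=2: u−w=20.9130, u+w=-34.6370; √(b/2)=3.3690, √(2b)=6.7380; F=3.3690×20.913=70.4554, v=-34.6370/6.7380=-5.1406

0: F=-1.4217 v=5.2992
1: F=125.1979 v=-0.0024
2: F=70.4554 v=-5.1406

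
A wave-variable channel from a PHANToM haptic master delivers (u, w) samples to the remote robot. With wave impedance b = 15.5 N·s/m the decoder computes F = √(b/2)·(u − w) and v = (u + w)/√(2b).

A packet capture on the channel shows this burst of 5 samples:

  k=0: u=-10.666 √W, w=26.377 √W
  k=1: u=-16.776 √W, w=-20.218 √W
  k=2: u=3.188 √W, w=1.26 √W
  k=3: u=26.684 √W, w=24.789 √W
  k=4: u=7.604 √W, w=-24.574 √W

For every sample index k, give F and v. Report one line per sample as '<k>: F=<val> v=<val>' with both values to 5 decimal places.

0: F=-103.12335 v=2.82178
1: F=9.58212 v=-6.64432
2: F=5.36732 v=0.79888
3: F=5.27546 v=9.24482
4: F=89.57976 v=-3.04790

k=0: u−w=-37.04300, u+w=15.71100; √(b/2)=2.78388, √(2b)=5.56776; F=2.78388×(-37.043)=-103.12335, v=15.71100/5.56776=2.82178
k=1: u−w=3.44200, u+w=-36.99400; √(b/2)=2.78388, √(2b)=5.56776; F=2.78388×3.442=9.58212, v=-36.99400/5.56776=-6.64432
k=2: u−w=1.92800, u+w=4.44800; √(b/2)=2.78388, √(2b)=5.56776; F=2.78388×1.928=5.36732, v=4.44800/5.56776=0.79888
k=3: u−w=1.89500, u+w=51.47300; √(b/2)=2.78388, √(2b)=5.56776; F=2.78388×1.895=5.27546, v=51.47300/5.56776=9.24482
k=4: u−w=32.17800, u+w=-16.97000; √(b/2)=2.78388, √(2b)=5.56776; F=2.78388×32.178=89.57976, v=-16.97000/5.56776=-3.04790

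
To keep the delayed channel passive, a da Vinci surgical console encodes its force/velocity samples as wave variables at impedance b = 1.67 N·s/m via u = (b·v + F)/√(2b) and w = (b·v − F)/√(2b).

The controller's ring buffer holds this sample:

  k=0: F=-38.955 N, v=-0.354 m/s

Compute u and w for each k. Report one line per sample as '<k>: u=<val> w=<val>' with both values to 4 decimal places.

0: u=-21.6387 w=20.9917

k=0: b·v=1.67×(-0.354)=-0.5912; √(2b)=1.8276; u=(-0.5912+(-38.955))/1.8276=-21.6387, w=(-0.5912−(-38.955))/1.8276=20.9917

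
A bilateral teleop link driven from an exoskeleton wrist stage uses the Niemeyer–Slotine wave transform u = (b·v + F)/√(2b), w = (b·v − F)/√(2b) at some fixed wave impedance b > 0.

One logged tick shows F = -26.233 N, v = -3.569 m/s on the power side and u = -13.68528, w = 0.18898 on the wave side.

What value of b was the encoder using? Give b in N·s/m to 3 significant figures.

b = 7.15 N·s/m

u + w = -13.49630;  u + w = √(2b)·v, so √(2b) = -13.49630/(-3.569) = 3.78154.
b = (√(2b))²/2 = 14.30001/2 = 7.15001.
(Check via u − w = 2F/√(2b): u − w = -13.87426, 2F/√(2b) = -13.87426.)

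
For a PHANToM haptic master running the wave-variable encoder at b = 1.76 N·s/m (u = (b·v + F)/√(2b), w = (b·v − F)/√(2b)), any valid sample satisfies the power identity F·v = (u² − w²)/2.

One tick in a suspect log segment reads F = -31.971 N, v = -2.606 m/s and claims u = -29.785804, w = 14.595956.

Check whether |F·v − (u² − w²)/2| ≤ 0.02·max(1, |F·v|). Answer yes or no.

no

F·v = (-31.971)×(-2.606) = 83.316426 W.
(u² − w²)/2 = (887.194120 − 213.041932)/2 = 337.076094 W.
|Δ| = 253.759668;  2% of max(1, |F·v|) = 1.666329.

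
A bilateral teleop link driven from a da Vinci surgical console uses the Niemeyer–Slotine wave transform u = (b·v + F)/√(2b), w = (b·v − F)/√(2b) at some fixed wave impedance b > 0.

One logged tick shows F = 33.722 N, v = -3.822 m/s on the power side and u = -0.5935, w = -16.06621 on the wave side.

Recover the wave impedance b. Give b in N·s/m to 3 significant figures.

u + w = -16.65971;  u + w = √(2b)·v, so √(2b) = -16.65971/(-3.822) = 4.35890.
b = (√(2b))²/2 = 19.00000/2 = 9.50000.
(Check via u − w = 2F/√(2b): u − w = 15.47271, 2F/√(2b) = 15.47272.)

b = 9.5 N·s/m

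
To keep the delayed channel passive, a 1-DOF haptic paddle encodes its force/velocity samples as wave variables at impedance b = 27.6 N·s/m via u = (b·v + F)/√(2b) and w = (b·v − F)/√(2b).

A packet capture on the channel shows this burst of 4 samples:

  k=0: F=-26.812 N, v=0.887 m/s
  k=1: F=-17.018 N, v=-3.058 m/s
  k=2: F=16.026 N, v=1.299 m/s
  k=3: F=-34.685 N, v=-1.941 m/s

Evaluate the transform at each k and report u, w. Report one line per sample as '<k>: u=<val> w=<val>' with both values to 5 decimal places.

0: u=-0.31372 w=6.90383
1: u=-13.65051 w=-9.06942
2: u=6.98260 w=2.66854
3: u=-11.87894 w=-2.54205

k=0: b·v=27.6×0.887=24.48120; √(2b)=7.42967; u=(24.48120+(-26.812))/7.42967=-0.31372, w=(24.48120−(-26.812))/7.42967=6.90383
k=1: b·v=27.6×(-3.058)=-84.40080; √(2b)=7.42967; u=(-84.40080+(-17.018))/7.42967=-13.65051, w=(-84.40080−(-17.018))/7.42967=-9.06942
k=2: b·v=27.6×1.299=35.85240; √(2b)=7.42967; u=(35.85240+16.026)/7.42967=6.98260, w=(35.85240−16.026)/7.42967=2.66854
k=3: b·v=27.6×(-1.941)=-53.57160; √(2b)=7.42967; u=(-53.57160+(-34.685))/7.42967=-11.87894, w=(-53.57160−(-34.685))/7.42967=-2.54205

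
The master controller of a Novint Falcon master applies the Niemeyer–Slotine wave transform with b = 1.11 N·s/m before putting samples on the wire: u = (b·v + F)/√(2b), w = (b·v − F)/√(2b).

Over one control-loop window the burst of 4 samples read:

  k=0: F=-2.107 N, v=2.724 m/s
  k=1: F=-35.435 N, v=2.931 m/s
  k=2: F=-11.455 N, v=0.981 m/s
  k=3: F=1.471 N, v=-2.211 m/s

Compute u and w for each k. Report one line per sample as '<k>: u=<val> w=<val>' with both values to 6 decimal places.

k=0: b·v=1.11×2.724=3.023640; √(2b)=1.489966; u=(3.023640+(-2.107))/1.489966=0.615208, w=(3.023640−(-2.107))/1.489966=3.443460
k=1: b·v=1.11×2.931=3.253410; √(2b)=1.489966; u=(3.253410+(-35.435))/1.489966=-21.598869, w=(3.253410−(-35.435))/1.489966=25.965961
k=2: b·v=1.11×0.981=1.088910; √(2b)=1.489966; u=(1.088910+(-11.455))/1.489966=-6.957264, w=(1.088910−(-11.455))/1.489966=8.418921
k=3: b·v=1.11×(-2.211)=-2.454210; √(2b)=1.489966; u=(-2.454210+1.471)/1.489966=-0.659887, w=(-2.454210−1.471)/1.489966=-2.634428

0: u=0.615208 w=3.443460
1: u=-21.598869 w=25.965961
2: u=-6.957264 w=8.418921
3: u=-0.659887 w=-2.634428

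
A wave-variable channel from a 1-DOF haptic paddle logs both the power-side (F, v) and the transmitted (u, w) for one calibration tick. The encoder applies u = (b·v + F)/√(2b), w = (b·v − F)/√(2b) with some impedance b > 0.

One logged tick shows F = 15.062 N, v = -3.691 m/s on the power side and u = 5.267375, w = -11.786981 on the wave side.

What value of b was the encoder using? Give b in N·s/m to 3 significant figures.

u + w = -6.519606;  u + w = √(2b)·v, so √(2b) = -6.519606/(-3.691) = 1.766352.
b = (√(2b))²/2 = 3.120000/2 = 1.560000.
(Check via u − w = 2F/√(2b): u − w = 17.054356, 2F/√(2b) = 17.054356.)

b = 1.56 N·s/m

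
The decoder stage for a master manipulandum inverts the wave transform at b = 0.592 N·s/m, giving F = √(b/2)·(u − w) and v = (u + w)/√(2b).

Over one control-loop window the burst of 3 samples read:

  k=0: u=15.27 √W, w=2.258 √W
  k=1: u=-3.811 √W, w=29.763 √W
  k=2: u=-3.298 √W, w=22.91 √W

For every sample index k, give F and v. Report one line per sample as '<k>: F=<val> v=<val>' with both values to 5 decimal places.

0: F=7.07929 v=16.10855
1: F=-18.26623 v=23.85036
2: F=-14.25869 v=18.02379

k=0: u−w=13.01200, u+w=17.52800; √(b/2)=0.54406, √(2b)=1.08812; F=0.54406×13.012=7.07929, v=17.52800/1.08812=16.10855
k=1: u−w=-33.57400, u+w=25.95200; √(b/2)=0.54406, √(2b)=1.08812; F=0.54406×(-33.574)=-18.26623, v=25.95200/1.08812=23.85036
k=2: u−w=-26.20800, u+w=19.61200; √(b/2)=0.54406, √(2b)=1.08812; F=0.54406×(-26.208)=-14.25869, v=19.61200/1.08812=18.02379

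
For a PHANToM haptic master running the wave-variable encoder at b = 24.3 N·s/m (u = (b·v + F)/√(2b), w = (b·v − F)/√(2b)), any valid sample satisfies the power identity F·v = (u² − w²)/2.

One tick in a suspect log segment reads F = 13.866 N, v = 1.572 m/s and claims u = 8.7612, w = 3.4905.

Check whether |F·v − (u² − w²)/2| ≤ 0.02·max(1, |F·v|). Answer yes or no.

no

F·v = 13.866×1.572 = 21.7974 W.
(u² − w²)/2 = (76.7586 − 12.1836)/2 = 32.2875 W.
|Δ| = 10.4902;  2% of max(1, |F·v|) = 0.4359.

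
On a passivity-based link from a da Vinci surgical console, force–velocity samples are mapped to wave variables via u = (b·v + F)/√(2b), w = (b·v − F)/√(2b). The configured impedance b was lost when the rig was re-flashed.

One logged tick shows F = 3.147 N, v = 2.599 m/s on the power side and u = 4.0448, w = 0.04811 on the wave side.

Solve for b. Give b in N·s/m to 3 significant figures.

b = 1.24 N·s/m

u + w = 4.0929;  u + w = √(2b)·v, so √(2b) = 4.0929/2.599 = 1.5748.
b = (√(2b))²/2 = 2.4800/2 = 1.2400.
(Check via u − w = 2F/√(2b): u − w = 3.9967, 2F/√(2b) = 3.9967.)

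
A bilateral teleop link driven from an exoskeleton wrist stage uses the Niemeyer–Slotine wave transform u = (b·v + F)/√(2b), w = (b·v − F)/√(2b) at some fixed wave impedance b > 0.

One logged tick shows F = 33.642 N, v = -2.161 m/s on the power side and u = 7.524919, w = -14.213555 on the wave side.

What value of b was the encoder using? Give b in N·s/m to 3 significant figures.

u + w = -6.688636;  u + w = √(2b)·v, so √(2b) = -6.688636/(-2.161) = 3.095158.
b = (√(2b))²/2 = 9.580002/2 = 4.790001.
(Check via u − w = 2F/√(2b): u − w = 21.738474, 2F/√(2b) = 21.738472.)

b = 4.79 N·s/m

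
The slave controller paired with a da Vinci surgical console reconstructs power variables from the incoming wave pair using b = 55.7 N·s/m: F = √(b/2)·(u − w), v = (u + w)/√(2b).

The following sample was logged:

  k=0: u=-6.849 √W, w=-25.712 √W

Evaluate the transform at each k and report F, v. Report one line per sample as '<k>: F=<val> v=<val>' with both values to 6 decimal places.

0: F=99.545897 v=-3.085000

k=0: u−w=18.863000, u+w=-32.561000; √(b/2)=5.277310, √(2b)=10.554620; F=5.277310×18.863=99.545897, v=-32.561000/10.554620=-3.085000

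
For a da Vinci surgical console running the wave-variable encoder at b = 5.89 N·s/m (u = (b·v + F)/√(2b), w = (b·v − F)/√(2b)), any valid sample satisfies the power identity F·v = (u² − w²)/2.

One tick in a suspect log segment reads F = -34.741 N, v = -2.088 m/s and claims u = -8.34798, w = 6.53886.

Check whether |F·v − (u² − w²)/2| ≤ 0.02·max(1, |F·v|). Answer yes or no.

no

F·v = (-34.741)×(-2.088) = 72.53921 W.
(u² − w²)/2 = (69.68877 − 42.75669)/2 = 13.46604 W.
|Δ| = 59.07317;  2% of max(1, |F·v|) = 1.45078.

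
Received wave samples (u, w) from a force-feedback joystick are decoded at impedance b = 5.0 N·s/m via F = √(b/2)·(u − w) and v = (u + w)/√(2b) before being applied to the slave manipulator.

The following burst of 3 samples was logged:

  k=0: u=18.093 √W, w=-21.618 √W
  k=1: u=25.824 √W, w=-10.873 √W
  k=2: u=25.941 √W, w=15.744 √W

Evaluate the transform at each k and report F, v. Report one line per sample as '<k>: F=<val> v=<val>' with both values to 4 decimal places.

0: F=62.7886 v=-1.1147
1: F=58.0231 v=4.7279
2: F=16.1229 v=13.1820

k=0: u−w=39.7110, u+w=-3.5250; √(b/2)=1.5811, √(2b)=3.1623; F=1.5811×39.711=62.7886, v=-3.5250/3.1623=-1.1147
k=1: u−w=36.6970, u+w=14.9510; √(b/2)=1.5811, √(2b)=3.1623; F=1.5811×36.697=58.0231, v=14.9510/3.1623=4.7279
k=2: u−w=10.1970, u+w=41.6850; √(b/2)=1.5811, √(2b)=3.1623; F=1.5811×10.197=16.1229, v=41.6850/3.1623=13.1820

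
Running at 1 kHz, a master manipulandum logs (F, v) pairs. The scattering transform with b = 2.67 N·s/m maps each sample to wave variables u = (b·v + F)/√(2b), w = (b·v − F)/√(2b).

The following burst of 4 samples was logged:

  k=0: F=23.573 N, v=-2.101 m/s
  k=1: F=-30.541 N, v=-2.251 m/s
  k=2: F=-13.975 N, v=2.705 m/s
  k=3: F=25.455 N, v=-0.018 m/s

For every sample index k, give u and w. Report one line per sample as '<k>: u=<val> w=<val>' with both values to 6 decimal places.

0: u=7.773493 w=-12.628576
1: u=-15.817238 w=10.615528
2: u=-2.922157 w=9.172990
3: u=10.994658 w=-11.036253

k=0: b·v=2.67×(-2.101)=-5.609670; √(2b)=2.310844; u=(-5.609670+23.573)/2.310844=7.773493, w=(-5.609670−23.573)/2.310844=-12.628576
k=1: b·v=2.67×(-2.251)=-6.010170; √(2b)=2.310844; u=(-6.010170+(-30.541))/2.310844=-15.817238, w=(-6.010170−(-30.541))/2.310844=10.615528
k=2: b·v=2.67×2.705=7.222350; √(2b)=2.310844; u=(7.222350+(-13.975))/2.310844=-2.922157, w=(7.222350−(-13.975))/2.310844=9.172990
k=3: b·v=2.67×(-0.018)=-0.048060; √(2b)=2.310844; u=(-0.048060+25.455)/2.310844=10.994658, w=(-0.048060−25.455)/2.310844=-11.036253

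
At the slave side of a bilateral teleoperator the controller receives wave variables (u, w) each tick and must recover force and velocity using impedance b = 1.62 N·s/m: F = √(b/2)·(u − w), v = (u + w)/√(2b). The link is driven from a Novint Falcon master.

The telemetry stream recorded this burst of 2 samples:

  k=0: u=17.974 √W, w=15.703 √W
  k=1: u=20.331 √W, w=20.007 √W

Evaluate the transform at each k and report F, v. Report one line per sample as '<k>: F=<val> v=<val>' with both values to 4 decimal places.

k=0: u−w=2.2710, u+w=33.6770; √(b/2)=0.9000, √(2b)=1.8000; F=0.9000×2.271=2.0439, v=33.6770/1.8000=18.7094
k=1: u−w=0.3240, u+w=40.3380; √(b/2)=0.9000, √(2b)=1.8000; F=0.9000×0.324=0.2916, v=40.3380/1.8000=22.4100

0: F=2.0439 v=18.7094
1: F=0.2916 v=22.4100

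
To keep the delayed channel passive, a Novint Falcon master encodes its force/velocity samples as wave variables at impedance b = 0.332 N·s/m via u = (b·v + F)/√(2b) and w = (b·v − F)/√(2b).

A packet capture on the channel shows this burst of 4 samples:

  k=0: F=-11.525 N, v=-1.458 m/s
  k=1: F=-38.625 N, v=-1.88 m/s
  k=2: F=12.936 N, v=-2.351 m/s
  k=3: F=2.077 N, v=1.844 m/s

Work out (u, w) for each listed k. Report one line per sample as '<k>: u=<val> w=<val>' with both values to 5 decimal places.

k=0: b·v=0.332×(-1.458)=-0.48406; √(2b)=0.81486; u=(-0.48406+(-11.525))/0.81486=-14.73753, w=(-0.48406−(-11.525))/0.81486=13.54947
k=1: b·v=0.332×(-1.88)=-0.62416; √(2b)=0.81486; u=(-0.62416+(-38.625))/0.81486=-48.16664, w=(-0.62416−(-38.625))/0.81486=46.63470
k=2: b·v=0.332×(-2.351)=-0.78053; √(2b)=0.81486; u=(-0.78053+12.936)/0.81486=14.91721, w=(-0.78053−12.936)/0.81486=-16.83295
k=3: b·v=0.332×1.844=0.61221; √(2b)=0.81486; u=(0.61221+2.077)/0.81486=3.30020, w=(0.61221−2.077)/0.81486=-1.79760

0: u=-14.73753 w=13.54947
1: u=-48.16664 w=46.63470
2: u=14.91721 w=-16.83295
3: u=3.30020 w=-1.79760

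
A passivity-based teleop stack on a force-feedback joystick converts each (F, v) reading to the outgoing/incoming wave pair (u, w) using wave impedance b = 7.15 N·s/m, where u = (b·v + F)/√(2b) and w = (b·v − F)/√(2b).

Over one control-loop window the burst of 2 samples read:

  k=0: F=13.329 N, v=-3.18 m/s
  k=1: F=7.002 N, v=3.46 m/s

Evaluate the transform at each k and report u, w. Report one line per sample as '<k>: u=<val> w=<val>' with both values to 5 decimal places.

k=0: b·v=7.15×(-3.18)=-22.73700; √(2b)=3.78153; u=(-22.73700+13.329)/3.78153=-2.48788, w=(-22.73700−13.329)/3.78153=-9.53740
k=1: b·v=7.15×3.46=24.73900; √(2b)=3.78153; u=(24.73900+7.002)/3.78153=8.39368, w=(24.73900−7.002)/3.78153=4.69042

0: u=-2.48788 w=-9.53740
1: u=8.39368 w=4.69042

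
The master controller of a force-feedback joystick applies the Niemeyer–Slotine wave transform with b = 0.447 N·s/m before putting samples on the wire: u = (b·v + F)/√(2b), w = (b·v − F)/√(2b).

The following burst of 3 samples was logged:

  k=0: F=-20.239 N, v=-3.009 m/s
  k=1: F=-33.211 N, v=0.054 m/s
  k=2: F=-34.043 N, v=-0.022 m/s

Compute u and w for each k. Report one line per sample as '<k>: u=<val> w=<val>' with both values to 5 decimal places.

0: u=-22.82778 w=19.98272
1: u=-35.09922 w=35.15027
2: u=-36.01509 w=35.99429

k=0: b·v=0.447×(-3.009)=-1.34502; √(2b)=0.94552; u=(-1.34502+(-20.239))/0.94552=-22.82778, w=(-1.34502−(-20.239))/0.94552=19.98272
k=1: b·v=0.447×0.054=0.02414; √(2b)=0.94552; u=(0.02414+(-33.211))/0.94552=-35.09922, w=(0.02414−(-33.211))/0.94552=35.15027
k=2: b·v=0.447×(-0.022)=-0.00983; √(2b)=0.94552; u=(-0.00983+(-34.043))/0.94552=-36.01509, w=(-0.00983−(-34.043))/0.94552=35.99429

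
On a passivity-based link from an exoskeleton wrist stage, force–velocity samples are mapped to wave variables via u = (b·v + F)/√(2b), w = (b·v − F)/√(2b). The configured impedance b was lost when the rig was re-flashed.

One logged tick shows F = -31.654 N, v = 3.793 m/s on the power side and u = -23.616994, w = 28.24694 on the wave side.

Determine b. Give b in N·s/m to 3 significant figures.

b = 0.745 N·s/m

u + w = 4.629946;  u + w = √(2b)·v, so √(2b) = 4.629946/3.793 = 1.220655.
b = (√(2b))²/2 = 1.490000/2 = 0.745000.
(Check via u − w = 2F/√(2b): u − w = -51.863934, 2F/√(2b) = -51.863941.)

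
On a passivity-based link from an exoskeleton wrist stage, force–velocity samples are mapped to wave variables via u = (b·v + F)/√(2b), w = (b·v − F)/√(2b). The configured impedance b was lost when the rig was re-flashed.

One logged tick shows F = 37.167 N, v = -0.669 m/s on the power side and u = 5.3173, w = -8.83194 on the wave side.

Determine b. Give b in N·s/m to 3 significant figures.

u + w = -3.51464;  u + w = √(2b)·v, so √(2b) = -3.51464/(-0.669) = 5.25357.
b = (√(2b))²/2 = 27.60002/2 = 13.80001.
(Check via u − w = 2F/√(2b): u − w = 14.14924, 2F/√(2b) = 14.14923.)

b = 13.8 N·s/m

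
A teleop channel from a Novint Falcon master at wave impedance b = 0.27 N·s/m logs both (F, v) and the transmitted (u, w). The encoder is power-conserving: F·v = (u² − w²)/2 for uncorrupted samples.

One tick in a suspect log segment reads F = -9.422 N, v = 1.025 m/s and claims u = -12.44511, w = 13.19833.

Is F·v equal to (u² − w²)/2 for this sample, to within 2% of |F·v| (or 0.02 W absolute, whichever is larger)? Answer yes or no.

yes

F·v = (-9.422)×1.025 = -9.65755 W.
(u² − w²)/2 = (154.88076 − 174.19591)/2 = -9.65758 W.
|Δ| = 0.00003;  2% of max(1, |F·v|) = 0.19315.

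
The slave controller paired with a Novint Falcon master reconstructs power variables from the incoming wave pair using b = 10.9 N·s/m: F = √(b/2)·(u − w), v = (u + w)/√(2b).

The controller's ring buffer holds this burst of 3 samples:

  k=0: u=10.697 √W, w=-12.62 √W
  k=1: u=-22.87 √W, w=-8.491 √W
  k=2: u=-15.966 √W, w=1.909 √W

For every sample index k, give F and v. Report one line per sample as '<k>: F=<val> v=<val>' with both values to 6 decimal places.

0: F=54.434085 v=-0.411861
1: F=-33.568113 v=-6.716788
2: F=-41.729608 v=-3.010679

k=0: u−w=23.317000, u+w=-1.923000; √(b/2)=2.334524, √(2b)=4.669047; F=2.334524×23.317=54.434085, v=-1.923000/4.669047=-0.411861
k=1: u−w=-14.379000, u+w=-31.361000; √(b/2)=2.334524, √(2b)=4.669047; F=2.334524×(-14.379)=-33.568113, v=-31.361000/4.669047=-6.716788
k=2: u−w=-17.875000, u+w=-14.057000; √(b/2)=2.334524, √(2b)=4.669047; F=2.334524×(-17.875)=-41.729608, v=-14.057000/4.669047=-3.010679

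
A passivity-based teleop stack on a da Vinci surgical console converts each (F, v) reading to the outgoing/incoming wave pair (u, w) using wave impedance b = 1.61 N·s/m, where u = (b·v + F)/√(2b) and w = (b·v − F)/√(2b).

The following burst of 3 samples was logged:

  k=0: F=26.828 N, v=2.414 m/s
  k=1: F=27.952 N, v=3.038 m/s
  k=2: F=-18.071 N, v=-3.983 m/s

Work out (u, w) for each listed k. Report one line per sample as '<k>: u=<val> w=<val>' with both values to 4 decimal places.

0: u=17.1165 w=-12.7848
1: u=18.3028 w=-12.8513
2: u=-13.6442 w=6.4970

k=0: b·v=1.61×2.414=3.8865; √(2b)=1.7944; u=(3.8865+26.828)/1.7944=17.1165, w=(3.8865−26.828)/1.7944=-12.7848
k=1: b·v=1.61×3.038=4.8912; √(2b)=1.7944; u=(4.8912+27.952)/1.7944=18.3028, w=(4.8912−27.952)/1.7944=-12.8513
k=2: b·v=1.61×(-3.983)=-6.4126; √(2b)=1.7944; u=(-6.4126+(-18.071))/1.7944=-13.6442, w=(-6.4126−(-18.071))/1.7944=6.4970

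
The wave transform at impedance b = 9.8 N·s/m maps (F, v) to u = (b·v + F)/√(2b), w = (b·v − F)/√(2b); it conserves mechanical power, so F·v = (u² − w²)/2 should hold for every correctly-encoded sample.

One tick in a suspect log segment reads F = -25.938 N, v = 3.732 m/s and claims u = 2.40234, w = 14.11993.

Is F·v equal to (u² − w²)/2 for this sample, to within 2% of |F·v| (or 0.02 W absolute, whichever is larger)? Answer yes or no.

F·v = (-25.938)×3.732 = -96.80062 W.
(u² − w²)/2 = (5.77124 − 199.37242)/2 = -96.80059 W.
|Δ| = 0.00002;  2% of max(1, |F·v|) = 1.93601.

yes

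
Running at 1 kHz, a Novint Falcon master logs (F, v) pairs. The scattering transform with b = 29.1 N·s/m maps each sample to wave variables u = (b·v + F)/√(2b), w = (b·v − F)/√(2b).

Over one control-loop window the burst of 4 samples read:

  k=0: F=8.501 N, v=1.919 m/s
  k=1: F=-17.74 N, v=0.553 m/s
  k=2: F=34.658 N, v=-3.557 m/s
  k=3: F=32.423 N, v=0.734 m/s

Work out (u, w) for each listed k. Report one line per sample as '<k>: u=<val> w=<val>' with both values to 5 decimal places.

k=0: b·v=29.1×1.919=55.84290; √(2b)=7.62889; u=(55.84290+8.501)/7.62889=8.43424, w=(55.84290−8.501)/7.62889=6.20561
k=1: b·v=29.1×0.553=16.09230; √(2b)=7.62889; u=(16.09230+(-17.74))/7.62889=-0.21598, w=(16.09230−(-17.74))/7.62889=4.43476
k=2: b·v=29.1×(-3.557)=-103.50870; √(2b)=7.62889; u=(-103.50870+34.658)/7.62889=-9.02499, w=(-103.50870−34.658)/7.62889=-18.11098
k=3: b·v=29.1×0.734=21.35940; √(2b)=7.62889; u=(21.35940+32.423)/7.62889=7.04983, w=(21.35940−32.423)/7.62889=-1.45022

0: u=8.43424 w=6.20561
1: u=-0.21598 w=4.43476
2: u=-9.02499 w=-18.11098
3: u=7.04983 w=-1.45022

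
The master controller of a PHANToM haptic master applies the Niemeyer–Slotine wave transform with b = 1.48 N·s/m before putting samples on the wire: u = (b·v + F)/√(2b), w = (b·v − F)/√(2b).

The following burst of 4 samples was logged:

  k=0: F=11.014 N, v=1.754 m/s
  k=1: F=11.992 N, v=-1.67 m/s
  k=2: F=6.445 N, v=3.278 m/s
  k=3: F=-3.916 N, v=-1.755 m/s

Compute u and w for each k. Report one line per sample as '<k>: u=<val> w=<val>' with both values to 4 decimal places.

0: u=7.9106 w=-4.8929
1: u=5.5336 w=-8.4068
2: u=6.5659 w=-0.9262
3: u=-3.7858 w=0.7664

k=0: b·v=1.48×1.754=2.5959; √(2b)=1.7205; u=(2.5959+11.014)/1.7205=7.9106, w=(2.5959−11.014)/1.7205=-4.8929
k=1: b·v=1.48×(-1.67)=-2.4716; √(2b)=1.7205; u=(-2.4716+11.992)/1.7205=5.5336, w=(-2.4716−11.992)/1.7205=-8.4068
k=2: b·v=1.48×3.278=4.8514; √(2b)=1.7205; u=(4.8514+6.445)/1.7205=6.5659, w=(4.8514−6.445)/1.7205=-0.9262
k=3: b·v=1.48×(-1.755)=-2.5974; √(2b)=1.7205; u=(-2.5974+(-3.916))/1.7205=-3.7858, w=(-2.5974−(-3.916))/1.7205=0.7664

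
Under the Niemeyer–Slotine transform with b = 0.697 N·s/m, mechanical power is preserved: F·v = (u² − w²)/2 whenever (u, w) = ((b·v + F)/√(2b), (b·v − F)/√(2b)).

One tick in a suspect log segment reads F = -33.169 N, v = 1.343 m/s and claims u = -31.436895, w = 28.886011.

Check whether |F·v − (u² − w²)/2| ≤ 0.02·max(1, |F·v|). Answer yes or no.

no

F·v = (-33.169)×1.343 = -44.545967 W.
(u² − w²)/2 = (988.278367 − 834.401631)/2 = 76.938368 W.
|Δ| = 121.484335;  2% of max(1, |F·v|) = 0.890919.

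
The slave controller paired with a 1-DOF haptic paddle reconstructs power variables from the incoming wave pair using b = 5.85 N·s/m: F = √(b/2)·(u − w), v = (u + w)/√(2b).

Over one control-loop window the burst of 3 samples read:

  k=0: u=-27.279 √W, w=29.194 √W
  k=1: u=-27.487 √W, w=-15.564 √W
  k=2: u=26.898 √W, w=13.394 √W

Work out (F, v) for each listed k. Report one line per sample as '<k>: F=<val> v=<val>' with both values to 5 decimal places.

k=0: u−w=-56.47300, u+w=1.91500; √(b/2)=1.71026, √(2b)=3.42053; F=1.71026×(-56.473)=-96.58369, v=1.91500/3.42053=0.55986
k=1: u−w=-11.92300, u+w=-43.05100; √(b/2)=1.71026, √(2b)=3.42053; F=1.71026×(-11.923)=-20.39147, v=-43.05100/3.42053=-12.58607
k=2: u−w=13.50400, u+w=40.29200; √(b/2)=1.71026, √(2b)=3.42053; F=1.71026×13.504=23.09539, v=40.29200/3.42053=11.77947

0: F=-96.58369 v=0.55986
1: F=-20.39147 v=-12.58607
2: F=23.09539 v=11.77947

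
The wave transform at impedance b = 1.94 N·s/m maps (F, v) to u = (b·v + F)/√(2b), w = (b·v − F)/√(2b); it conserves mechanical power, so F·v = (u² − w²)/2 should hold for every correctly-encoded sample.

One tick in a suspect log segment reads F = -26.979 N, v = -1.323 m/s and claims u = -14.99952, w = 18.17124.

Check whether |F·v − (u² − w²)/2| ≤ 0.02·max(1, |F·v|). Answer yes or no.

F·v = (-26.979)×(-1.323) = 35.6932 W.
(u² − w²)/2 = (224.9856 − 330.1940)/2 = -52.6042 W.
|Δ| = 88.2974;  2% of max(1, |F·v|) = 0.7139.

no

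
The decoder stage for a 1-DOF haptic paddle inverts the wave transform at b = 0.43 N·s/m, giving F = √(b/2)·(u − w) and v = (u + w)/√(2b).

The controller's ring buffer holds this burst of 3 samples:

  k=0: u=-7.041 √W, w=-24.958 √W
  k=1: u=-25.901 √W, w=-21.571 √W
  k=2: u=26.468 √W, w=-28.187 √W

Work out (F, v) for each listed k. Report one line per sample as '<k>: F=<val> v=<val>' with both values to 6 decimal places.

0: F=8.307771 v=-34.505409
1: F=-2.007738 v=-51.190374
2: F=25.342481 v=-1.853645

k=0: u−w=17.917000, u+w=-31.999000; √(b/2)=0.463681, √(2b)=0.927362; F=0.463681×17.917=8.307771, v=-31.999000/0.927362=-34.505409
k=1: u−w=-4.330000, u+w=-47.472000; √(b/2)=0.463681, √(2b)=0.927362; F=0.463681×(-4.33)=-2.007738, v=-47.472000/0.927362=-51.190374
k=2: u−w=54.655000, u+w=-1.719000; √(b/2)=0.463681, √(2b)=0.927362; F=0.463681×54.655=25.342481, v=-1.719000/0.927362=-1.853645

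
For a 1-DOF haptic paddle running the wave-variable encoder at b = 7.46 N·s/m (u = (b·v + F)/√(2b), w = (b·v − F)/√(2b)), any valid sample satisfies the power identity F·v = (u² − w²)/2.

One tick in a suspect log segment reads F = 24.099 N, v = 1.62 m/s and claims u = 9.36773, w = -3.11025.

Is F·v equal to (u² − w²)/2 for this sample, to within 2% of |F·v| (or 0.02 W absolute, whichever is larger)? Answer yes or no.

yes

F·v = 24.099×1.62 = 39.0404 W.
(u² − w²)/2 = (87.7544 − 9.6737)/2 = 39.0404 W.
|Δ| = 0.0000;  2% of max(1, |F·v|) = 0.7808.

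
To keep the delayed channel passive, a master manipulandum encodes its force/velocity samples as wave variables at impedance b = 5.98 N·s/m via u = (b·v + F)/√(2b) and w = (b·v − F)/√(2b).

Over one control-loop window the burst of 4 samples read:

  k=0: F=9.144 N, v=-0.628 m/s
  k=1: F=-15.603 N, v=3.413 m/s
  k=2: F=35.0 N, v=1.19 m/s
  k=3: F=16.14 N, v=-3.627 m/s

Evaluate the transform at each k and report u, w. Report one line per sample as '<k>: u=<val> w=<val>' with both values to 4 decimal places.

0: u=1.5581 w=-3.7300
1: u=1.3899 w=10.4134
2: u=12.1782 w=-8.0628
3: u=-1.6047 w=-10.9387

k=0: b·v=5.98×(-0.628)=-3.7554; √(2b)=3.4583; u=(-3.7554+9.144)/3.4583=1.5581, w=(-3.7554−9.144)/3.4583=-3.7300
k=1: b·v=5.98×3.413=20.4097; √(2b)=3.4583; u=(20.4097+(-15.603))/3.4583=1.3899, w=(20.4097−(-15.603))/3.4583=10.4134
k=2: b·v=5.98×1.19=7.1162; √(2b)=3.4583; u=(7.1162+35.0)/3.4583=12.1782, w=(7.1162−35.0)/3.4583=-8.0628
k=3: b·v=5.98×(-3.627)=-21.6895; √(2b)=3.4583; u=(-21.6895+16.14)/3.4583=-1.6047, w=(-21.6895−16.14)/3.4583=-10.9387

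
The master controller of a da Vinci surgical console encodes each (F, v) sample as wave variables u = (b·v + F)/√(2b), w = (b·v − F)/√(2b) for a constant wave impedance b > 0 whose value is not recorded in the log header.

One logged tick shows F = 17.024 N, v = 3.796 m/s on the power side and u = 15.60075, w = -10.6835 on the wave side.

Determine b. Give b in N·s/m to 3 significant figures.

u + w = 4.9172;  u + w = √(2b)·v, so √(2b) = 4.9172/3.796 = 1.2954.
b = (√(2b))²/2 = 1.6780/2 = 0.8390.
(Check via u − w = 2F/√(2b): u − w = 26.2843, 2F/√(2b) = 26.2842.)

b = 0.839 N·s/m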